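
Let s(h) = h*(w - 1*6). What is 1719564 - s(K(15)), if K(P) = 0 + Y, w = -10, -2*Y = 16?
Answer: 1719436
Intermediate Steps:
Y = -8 (Y = -½*16 = -8)
K(P) = -8 (K(P) = 0 - 8 = -8)
s(h) = -16*h (s(h) = h*(-10 - 1*6) = h*(-10 - 6) = h*(-16) = -16*h)
1719564 - s(K(15)) = 1719564 - (-16)*(-8) = 1719564 - 1*128 = 1719564 - 128 = 1719436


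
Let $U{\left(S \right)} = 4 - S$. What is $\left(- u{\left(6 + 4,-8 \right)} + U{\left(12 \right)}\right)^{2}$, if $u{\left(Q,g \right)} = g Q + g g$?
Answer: $64$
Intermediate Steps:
$u{\left(Q,g \right)} = g^{2} + Q g$ ($u{\left(Q,g \right)} = Q g + g^{2} = g^{2} + Q g$)
$\left(- u{\left(6 + 4,-8 \right)} + U{\left(12 \right)}\right)^{2} = \left(- \left(-8\right) \left(\left(6 + 4\right) - 8\right) + \left(4 - 12\right)\right)^{2} = \left(- \left(-8\right) \left(10 - 8\right) + \left(4 - 12\right)\right)^{2} = \left(- \left(-8\right) 2 - 8\right)^{2} = \left(\left(-1\right) \left(-16\right) - 8\right)^{2} = \left(16 - 8\right)^{2} = 8^{2} = 64$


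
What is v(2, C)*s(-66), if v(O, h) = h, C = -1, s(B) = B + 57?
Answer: 9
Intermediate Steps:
s(B) = 57 + B
v(2, C)*s(-66) = -(57 - 66) = -1*(-9) = 9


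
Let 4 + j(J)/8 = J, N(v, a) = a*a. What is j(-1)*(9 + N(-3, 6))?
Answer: -1800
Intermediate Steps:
N(v, a) = a**2
j(J) = -32 + 8*J
j(-1)*(9 + N(-3, 6)) = (-32 + 8*(-1))*(9 + 6**2) = (-32 - 8)*(9 + 36) = -40*45 = -1800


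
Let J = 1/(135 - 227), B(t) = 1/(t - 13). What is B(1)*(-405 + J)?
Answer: 37261/1104 ≈ 33.751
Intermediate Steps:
B(t) = 1/(-13 + t)
J = -1/92 (J = 1/(-92) = -1/92 ≈ -0.010870)
B(1)*(-405 + J) = (-405 - 1/92)/(-13 + 1) = -37261/92/(-12) = -1/12*(-37261/92) = 37261/1104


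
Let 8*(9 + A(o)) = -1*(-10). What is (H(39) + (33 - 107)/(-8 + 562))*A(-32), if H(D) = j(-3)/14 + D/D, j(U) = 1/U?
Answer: -303893/46536 ≈ -6.5303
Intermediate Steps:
A(o) = -31/4 (A(o) = -9 + (-1*(-10))/8 = -9 + (⅛)*10 = -9 + 5/4 = -31/4)
H(D) = 41/42 (H(D) = 1/(-3*14) + D/D = -⅓*1/14 + 1 = -1/42 + 1 = 41/42)
(H(39) + (33 - 107)/(-8 + 562))*A(-32) = (41/42 + (33 - 107)/(-8 + 562))*(-31/4) = (41/42 - 74/554)*(-31/4) = (41/42 - 74*1/554)*(-31/4) = (41/42 - 37/277)*(-31/4) = (9803/11634)*(-31/4) = -303893/46536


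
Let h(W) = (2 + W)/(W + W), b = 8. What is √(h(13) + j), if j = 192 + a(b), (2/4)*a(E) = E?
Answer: √140998/26 ≈ 14.442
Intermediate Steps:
a(E) = 2*E
h(W) = (2 + W)/(2*W) (h(W) = (2 + W)/((2*W)) = (2 + W)*(1/(2*W)) = (2 + W)/(2*W))
j = 208 (j = 192 + 2*8 = 192 + 16 = 208)
√(h(13) + j) = √((½)*(2 + 13)/13 + 208) = √((½)*(1/13)*15 + 208) = √(15/26 + 208) = √(5423/26) = √140998/26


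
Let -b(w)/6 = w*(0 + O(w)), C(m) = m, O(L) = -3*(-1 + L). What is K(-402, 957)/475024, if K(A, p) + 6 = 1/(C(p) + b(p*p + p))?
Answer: -90777491087381/7186914487715424528 ≈ -1.2631e-5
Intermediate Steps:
O(L) = 3 - 3*L
b(w) = -6*w*(3 - 3*w) (b(w) = -6*w*(0 + (3 - 3*w)) = -6*w*(3 - 3*w))
K(A, p) = -6 + 1/(p + 18*(p + p²)*(-1 + p + p²)) (K(A, p) = -6 + 1/(p + 18*(p*p + p)*(-1 + (p*p + p))) = -6 + 1/(p + 18*(p² + p)*(-1 + (p² + p))) = -6 + 1/(p + 18*(p + p²)*(-1 + (p + p²))) = -6 + 1/(p + 18*(p + p²)*(-1 + p + p²)))
K(-402, 957)/475024 = ((1 - 216*957³ - 108*957⁴ + 102*957)/(957*(-17 + 18*957³ + 36*957²)))/475024 = ((1 - 216*876467493 - 108*838779390801 + 97614)/(957*(-17 + 18*876467493 + 36*915849)))*(1/475024) = ((1 - 189316978488 - 90588174206508 + 97614)/(957*(-17 + 15776414874 + 32970564)))*(1/475024) = ((1/957)*(-90777491087381)/15809385421)*(1/475024) = ((1/957)*(1/15809385421)*(-90777491087381))*(1/475024) = -90777491087381/15129581847897*1/475024 = -90777491087381/7186914487715424528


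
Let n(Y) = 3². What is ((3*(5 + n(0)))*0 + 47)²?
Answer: 2209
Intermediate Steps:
n(Y) = 9
((3*(5 + n(0)))*0 + 47)² = ((3*(5 + 9))*0 + 47)² = ((3*14)*0 + 47)² = (42*0 + 47)² = (0 + 47)² = 47² = 2209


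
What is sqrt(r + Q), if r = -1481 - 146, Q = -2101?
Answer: 4*I*sqrt(233) ≈ 61.057*I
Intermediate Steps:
r = -1627
sqrt(r + Q) = sqrt(-1627 - 2101) = sqrt(-3728) = 4*I*sqrt(233)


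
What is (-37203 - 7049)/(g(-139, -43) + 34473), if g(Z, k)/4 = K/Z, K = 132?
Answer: -6151028/4791219 ≈ -1.2838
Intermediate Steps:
g(Z, k) = 528/Z (g(Z, k) = 4*(132/Z) = 528/Z)
(-37203 - 7049)/(g(-139, -43) + 34473) = (-37203 - 7049)/(528/(-139) + 34473) = -44252/(528*(-1/139) + 34473) = -44252/(-528/139 + 34473) = -44252/4791219/139 = -44252*139/4791219 = -6151028/4791219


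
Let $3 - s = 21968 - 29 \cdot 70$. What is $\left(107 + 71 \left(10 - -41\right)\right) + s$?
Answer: $-16207$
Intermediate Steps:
$s = -19935$ ($s = 3 - \left(21968 - 29 \cdot 70\right) = 3 - \left(21968 - 2030\right) = 3 - 19938 = -19935$)
$\left(107 + 71 \left(10 - -41\right)\right) + s = \left(107 + 71 \left(10 - -41\right)\right) - 19935 = \left(107 + 71 \left(10 + 41\right)\right) - 19935 = \left(107 + 71 \cdot 51\right) - 19935 = \left(107 + 3621\right) - 19935 = 3728 - 19935 = -16207$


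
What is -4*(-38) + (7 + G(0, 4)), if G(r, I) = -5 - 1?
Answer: 153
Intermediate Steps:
G(r, I) = -6
-4*(-38) + (7 + G(0, 4)) = -4*(-38) + (7 - 6) = 152 + 1 = 153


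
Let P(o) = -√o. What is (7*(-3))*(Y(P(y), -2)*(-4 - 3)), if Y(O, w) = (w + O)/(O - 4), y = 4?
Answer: 98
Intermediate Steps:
Y(O, w) = (O + w)/(-4 + O)
(7*(-3))*(Y(P(y), -2)*(-4 - 3)) = (7*(-3))*(((-√4 - 2)/(-4 - √4))*(-4 - 3)) = -21*(-1*2 - 2)/(-4 - 1*2)*(-7) = -21*(-2 - 2)/(-4 - 2)*(-7) = -21*-4/(-6)*(-7) = -21*(-⅙*(-4))*(-7) = -14*(-7) = -21*(-14/3) = 98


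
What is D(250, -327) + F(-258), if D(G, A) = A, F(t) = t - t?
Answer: -327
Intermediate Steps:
F(t) = 0
D(250, -327) + F(-258) = -327 + 0 = -327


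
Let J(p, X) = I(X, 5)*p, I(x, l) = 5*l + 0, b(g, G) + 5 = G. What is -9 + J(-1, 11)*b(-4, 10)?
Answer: -134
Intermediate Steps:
b(g, G) = -5 + G
I(x, l) = 5*l
J(p, X) = 25*p (J(p, X) = (5*5)*p = 25*p)
-9 + J(-1, 11)*b(-4, 10) = -9 + (25*(-1))*(-5 + 10) = -9 - 25*5 = -9 - 125 = -134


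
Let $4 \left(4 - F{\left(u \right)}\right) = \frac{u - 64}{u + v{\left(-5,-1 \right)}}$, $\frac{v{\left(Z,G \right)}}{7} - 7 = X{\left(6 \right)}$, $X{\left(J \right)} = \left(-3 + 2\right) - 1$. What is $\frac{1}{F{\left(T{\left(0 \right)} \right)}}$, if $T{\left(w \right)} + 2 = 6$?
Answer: $\frac{13}{57} \approx 0.22807$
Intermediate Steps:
$T{\left(w \right)} = 4$ ($T{\left(w \right)} = -2 + 6 = 4$)
$X{\left(J \right)} = -2$ ($X{\left(J \right)} = -1 - 1 = -2$)
$v{\left(Z,G \right)} = 35$ ($v{\left(Z,G \right)} = 49 + 7 \left(-2\right) = 49 - 14 = 35$)
$F{\left(u \right)} = 4 - \frac{-64 + u}{4 \left(35 + u\right)}$ ($F{\left(u \right)} = 4 - \frac{\left(u - 64\right) \frac{1}{u + 35}}{4} = 4 - \frac{\left(u - 64\right) \frac{1}{35 + u}}{4} = 4 - \frac{\left(-64 + u\right) \frac{1}{35 + u}}{4} = 4 - \frac{\frac{1}{35 + u} \left(-64 + u\right)}{4} = 4 - \frac{-64 + u}{4 \left(35 + u\right)}$)
$\frac{1}{F{\left(T{\left(0 \right)} \right)}} = \frac{1}{\frac{3}{4} \frac{1}{35 + 4} \left(208 + 5 \cdot 4\right)} = \frac{1}{\frac{3}{4} \cdot \frac{1}{39} \left(208 + 20\right)} = \frac{1}{\frac{3}{4} \cdot \frac{1}{39} \cdot 228} = \frac{1}{\frac{57}{13}} = \frac{13}{57}$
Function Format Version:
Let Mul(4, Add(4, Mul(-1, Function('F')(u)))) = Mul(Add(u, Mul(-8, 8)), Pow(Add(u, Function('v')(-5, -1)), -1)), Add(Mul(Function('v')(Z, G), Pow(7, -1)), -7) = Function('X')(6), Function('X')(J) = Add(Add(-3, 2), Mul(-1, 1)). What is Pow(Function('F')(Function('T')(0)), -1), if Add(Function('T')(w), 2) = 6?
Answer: Rational(13, 57) ≈ 0.22807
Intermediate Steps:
Function('T')(w) = 4 (Function('T')(w) = Add(-2, 6) = 4)
Function('X')(J) = -2 (Function('X')(J) = Add(-1, -1) = -2)
Function('v')(Z, G) = 35 (Function('v')(Z, G) = Add(49, Mul(7, -2)) = Add(49, -14) = 35)
Function('F')(u) = Add(4, Mul(Rational(-1, 4), Pow(Add(35, u), -1), Add(-64, u))) (Function('F')(u) = Add(4, Mul(Rational(-1, 4), Mul(Add(u, Mul(-8, 8)), Pow(Add(u, 35), -1)))) = Add(4, Mul(Rational(-1, 4), Mul(Add(u, -64), Pow(Add(35, u), -1)))) = Add(4, Mul(Rational(-1, 4), Mul(Add(-64, u), Pow(Add(35, u), -1)))) = Add(4, Mul(Rational(-1, 4), Mul(Pow(Add(35, u), -1), Add(-64, u)))) = Add(4, Mul(Rational(-1, 4), Pow(Add(35, u), -1), Add(-64, u))))
Pow(Function('F')(Function('T')(0)), -1) = Pow(Mul(Rational(3, 4), Pow(Add(35, 4), -1), Add(208, Mul(5, 4))), -1) = Pow(Mul(Rational(3, 4), Pow(39, -1), Add(208, 20)), -1) = Pow(Mul(Rational(3, 4), Rational(1, 39), 228), -1) = Pow(Rational(57, 13), -1) = Rational(13, 57)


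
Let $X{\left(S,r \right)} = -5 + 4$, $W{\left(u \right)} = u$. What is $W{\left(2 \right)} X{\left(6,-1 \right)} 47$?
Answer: $-94$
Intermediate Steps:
$X{\left(S,r \right)} = -1$
$W{\left(2 \right)} X{\left(6,-1 \right)} 47 = 2 \left(-1\right) 47 = \left(-2\right) 47 = -94$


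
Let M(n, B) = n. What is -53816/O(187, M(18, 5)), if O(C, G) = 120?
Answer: -6727/15 ≈ -448.47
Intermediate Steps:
-53816/O(187, M(18, 5)) = -53816/120 = -53816*1/120 = -6727/15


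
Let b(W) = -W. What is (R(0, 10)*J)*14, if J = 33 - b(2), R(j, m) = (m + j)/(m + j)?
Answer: 490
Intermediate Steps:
R(j, m) = 1 (R(j, m) = (j + m)/(j + m) = 1)
J = 35 (J = 33 - (-1)*2 = 33 - 1*(-2) = 33 + 2 = 35)
(R(0, 10)*J)*14 = (1*35)*14 = 35*14 = 490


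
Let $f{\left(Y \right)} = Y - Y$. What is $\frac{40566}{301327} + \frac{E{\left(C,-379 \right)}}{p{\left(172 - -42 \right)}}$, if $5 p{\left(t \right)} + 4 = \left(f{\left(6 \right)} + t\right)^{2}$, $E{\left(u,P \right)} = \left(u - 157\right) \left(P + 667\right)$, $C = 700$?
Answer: $\frac{274850933}{15970331} \approx 17.21$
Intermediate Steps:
$f{\left(Y \right)} = 0$
$E{\left(u,P \right)} = \left(-157 + u\right) \left(667 + P\right)$
$p{\left(t \right)} = - \frac{4}{5} + \frac{t^{2}}{5}$ ($p{\left(t \right)} = - \frac{4}{5} + \frac{\left(0 + t\right)^{2}}{5} = - \frac{4}{5} + \frac{t^{2}}{5}$)
$\frac{40566}{301327} + \frac{E{\left(C,-379 \right)}}{p{\left(172 - -42 \right)}} = \frac{40566}{301327} + \frac{-104719 - -59503 + 667 \cdot 700 - 265300}{- \frac{4}{5} + \frac{\left(172 - -42\right)^{2}}{5}} = 40566 \cdot \frac{1}{301327} + \frac{-104719 + 59503 + 466900 - 265300}{- \frac{4}{5} + \frac{\left(172 + 42\right)^{2}}{5}} = \frac{40566}{301327} + \frac{156384}{- \frac{4}{5} + \frac{214^{2}}{5}} = \frac{40566}{301327} + \frac{156384}{- \frac{4}{5} + \frac{1}{5} \cdot 45796} = \frac{40566}{301327} + \frac{156384}{- \frac{4}{5} + \frac{45796}{5}} = \frac{40566}{301327} + \frac{156384}{\frac{45792}{5}} = \frac{40566}{301327} + 156384 \cdot \frac{5}{45792} = \frac{40566}{301327} + \frac{905}{53} = \frac{274850933}{15970331}$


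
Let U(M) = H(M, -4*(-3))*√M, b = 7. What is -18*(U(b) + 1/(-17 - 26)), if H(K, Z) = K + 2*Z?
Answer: 18/43 - 558*√7 ≈ -1475.9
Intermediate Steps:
U(M) = √M*(24 + M) (U(M) = (M + 2*(-4*(-3)))*√M = (M + 2*12)*√M = (M + 24)*√M = (24 + M)*√M = √M*(24 + M))
-18*(U(b) + 1/(-17 - 26)) = -18*(√7*(24 + 7) + 1/(-17 - 26)) = -18*(√7*31 + 1/(-43)) = -18*(31*√7 - 1/43) = -18*(-1/43 + 31*√7) = 18/43 - 558*√7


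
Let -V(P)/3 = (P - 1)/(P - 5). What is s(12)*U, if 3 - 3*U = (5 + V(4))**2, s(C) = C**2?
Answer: -9264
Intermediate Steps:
V(P) = -3*(-1 + P)/(-5 + P) (V(P) = -3*(P - 1)/(P - 5) = -3*(-1 + P)/(-5 + P))
U = -193/3 (U = 1 - (5 + 3*(1 - 1*4)/(-5 + 4))**2/3 = 1 - (5 + 3*(1 - 4)/(-1))**2/3 = 1 - (5 + 3*(-1)*(-3))**2/3 = 1 - (5 + 9)**2/3 = 1 - 1/3*14**2 = 1 - 1/3*196 = 1 - 196/3 = -193/3 ≈ -64.333)
s(12)*U = 12**2*(-193/3) = 144*(-193/3) = -9264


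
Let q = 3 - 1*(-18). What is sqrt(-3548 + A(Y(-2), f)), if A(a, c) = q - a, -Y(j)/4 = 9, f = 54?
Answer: I*sqrt(3491) ≈ 59.085*I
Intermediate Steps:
Y(j) = -36 (Y(j) = -4*9 = -36)
q = 21 (q = 3 + 18 = 21)
A(a, c) = 21 - a
sqrt(-3548 + A(Y(-2), f)) = sqrt(-3548 + (21 - 1*(-36))) = sqrt(-3548 + (21 + 36)) = sqrt(-3548 + 57) = sqrt(-3491) = I*sqrt(3491)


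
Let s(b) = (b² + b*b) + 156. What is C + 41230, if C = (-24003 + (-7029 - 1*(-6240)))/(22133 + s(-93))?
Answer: 1632147218/39587 ≈ 41229.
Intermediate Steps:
s(b) = 156 + 2*b² (s(b) = (b² + b²) + 156 = 2*b² + 156 = 156 + 2*b²)
C = -24792/39587 (C = (-24003 + (-7029 - 1*(-6240)))/(22133 + (156 + 2*(-93)²)) = (-24003 + (-7029 + 6240))/(22133 + (156 + 2*8649)) = (-24003 - 789)/(22133 + (156 + 17298)) = -24792/(22133 + 17454) = -24792/39587 ≈ -0.62627)
C + 41230 = -24792/39587 + 41230 = 1632147218/39587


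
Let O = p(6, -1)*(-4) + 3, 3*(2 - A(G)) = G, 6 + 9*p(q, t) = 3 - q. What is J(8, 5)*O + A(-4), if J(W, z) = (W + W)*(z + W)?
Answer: 4378/3 ≈ 1459.3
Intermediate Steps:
J(W, z) = 2*W*(W + z) (J(W, z) = (2*W)*(W + z) = 2*W*(W + z))
p(q, t) = -⅓ - q/9 (p(q, t) = -⅔ + (3 - q)/9 = -⅔ + (⅓ - q/9) = -⅓ - q/9)
A(G) = 2 - G/3
O = 7 (O = (-⅓ - ⅑*6)*(-4) + 3 = (-⅓ - ⅔)*(-4) + 3 = -1*(-4) + 3 = 4 + 3 = 7)
J(8, 5)*O + A(-4) = (2*8*(8 + 5))*7 + (2 - ⅓*(-4)) = (2*8*13)*7 + (2 + 4/3) = 208*7 + 10/3 = 1456 + 10/3 = 4378/3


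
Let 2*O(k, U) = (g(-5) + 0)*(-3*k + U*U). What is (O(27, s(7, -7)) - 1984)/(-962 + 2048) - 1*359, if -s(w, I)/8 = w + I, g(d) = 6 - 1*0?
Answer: -392101/1086 ≈ -361.05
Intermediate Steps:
g(d) = 6 (g(d) = 6 + 0 = 6)
s(w, I) = -8*I - 8*w (s(w, I) = -8*(w + I) = -8*(I + w) = -8*I - 8*w)
O(k, U) = -9*k + 3*U**2 (O(k, U) = ((6 + 0)*(-3*k + U*U))/2 = (6*(-3*k + U**2))/2 = (6*(U**2 - 3*k))/2 = (-18*k + 6*U**2)/2 = -9*k + 3*U**2)
(O(27, s(7, -7)) - 1984)/(-962 + 2048) - 1*359 = ((-9*27 + 3*(-8*(-7) - 8*7)**2) - 1984)/(-962 + 2048) - 1*359 = ((-243 + 3*(56 - 56)**2) - 1984)/1086 - 359 = ((-243 + 3*0**2) - 1984)*(1/1086) - 359 = ((-243 + 3*0) - 1984)*(1/1086) - 359 = ((-243 + 0) - 1984)*(1/1086) - 359 = (-243 - 1984)*(1/1086) - 359 = -2227*1/1086 - 359 = -2227/1086 - 359 = -392101/1086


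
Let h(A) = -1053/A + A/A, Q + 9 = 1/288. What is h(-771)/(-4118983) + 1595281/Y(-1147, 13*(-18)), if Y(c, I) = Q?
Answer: -486354348589184896/2742777232921 ≈ -1.7732e+5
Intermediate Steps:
Q = -2591/288 (Q = -9 + 1/288 = -2591/288 ≈ -8.9965)
Y(c, I) = -2591/288
h(A) = 1 - 1053/A (h(A) = -1053/A + 1 = 1 - 1053/A)
h(-771)/(-4118983) + 1595281/Y(-1147, 13*(-18)) = ((-1053 - 771)/(-771))/(-4118983) + 1595281/(-2591/288) = -1/771*(-1824)*(-1/4118983) + 1595281*(-288/2591) = (608/257)*(-1/4118983) - 459440928/2591 = -608/1058578631 - 459440928/2591 = -486354348589184896/2742777232921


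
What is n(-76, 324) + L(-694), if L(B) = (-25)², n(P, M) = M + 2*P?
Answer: 797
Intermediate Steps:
L(B) = 625
n(-76, 324) + L(-694) = (324 + 2*(-76)) + 625 = (324 - 152) + 625 = 172 + 625 = 797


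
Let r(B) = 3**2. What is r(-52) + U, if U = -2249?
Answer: -2240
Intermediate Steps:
r(B) = 9
r(-52) + U = 9 - 2249 = -2240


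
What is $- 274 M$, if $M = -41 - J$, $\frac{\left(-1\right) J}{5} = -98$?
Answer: $145494$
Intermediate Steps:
$J = 490$ ($J = \left(-5\right) \left(-98\right) = 490$)
$M = -531$ ($M = -41 - 490 = -531$)
$- 274 M = \left(-274\right) \left(-531\right) = 145494$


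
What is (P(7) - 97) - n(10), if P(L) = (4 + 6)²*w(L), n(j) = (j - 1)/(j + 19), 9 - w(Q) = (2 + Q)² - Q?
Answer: -191322/29 ≈ -6597.3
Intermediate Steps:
w(Q) = 9 + Q - (2 + Q)² (w(Q) = 9 - ((2 + Q)² - Q) = 9 + (Q - (2 + Q)²) = 9 + Q - (2 + Q)²)
n(j) = (-1 + j)/(19 + j)
P(L) = 900 - 100*(2 + L)² + 100*L (P(L) = (4 + 6)²*(9 + L - (2 + L)²) = 10²*(9 + L - (2 + L)²) = 100*(9 + L - (2 + L)²) = 900 - 100*(2 + L)² + 100*L)
(P(7) - 97) - n(10) = ((900 - 100*(2 + 7)² + 100*7) - 97) - (-1 + 10)/(19 + 10) = ((900 - 100*9² + 700) - 97) - 9/29 = ((900 - 100*81 + 700) - 97) - 9/29 = ((900 - 8100 + 700) - 97) - 1*9/29 = (-6500 - 97) - 9/29 = -6597 - 9/29 = -191322/29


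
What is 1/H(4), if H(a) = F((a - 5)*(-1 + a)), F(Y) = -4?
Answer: -1/4 ≈ -0.25000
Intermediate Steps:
H(a) = -4
1/H(4) = 1/(-4) = -1/4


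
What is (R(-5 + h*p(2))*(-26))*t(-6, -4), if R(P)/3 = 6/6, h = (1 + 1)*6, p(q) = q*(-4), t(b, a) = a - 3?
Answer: 546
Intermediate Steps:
t(b, a) = -3 + a
p(q) = -4*q
h = 12 (h = 2*6 = 12)
R(P) = 3 (R(P) = 3*(6/6) = 3*(6*(⅙)) = 3*1 = 3)
(R(-5 + h*p(2))*(-26))*t(-6, -4) = (3*(-26))*(-3 - 4) = -78*(-7) = 546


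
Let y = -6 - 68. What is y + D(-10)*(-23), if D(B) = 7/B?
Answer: -579/10 ≈ -57.900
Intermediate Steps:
y = -74
y + D(-10)*(-23) = -74 + (7/(-10))*(-23) = -74 + (7*(-1/10))*(-23) = -74 - 7/10*(-23) = -74 + 161/10 = -579/10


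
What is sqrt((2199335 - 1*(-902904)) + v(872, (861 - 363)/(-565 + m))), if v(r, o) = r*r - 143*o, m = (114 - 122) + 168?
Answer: sqrt(7822167645)/45 ≈ 1965.4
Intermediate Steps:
m = 160 (m = -8 + 168 = 160)
v(r, o) = r**2 - 143*o
sqrt((2199335 - 1*(-902904)) + v(872, (861 - 363)/(-565 + m))) = sqrt((2199335 - 1*(-902904)) + (872**2 - 143*(861 - 363)/(-565 + 160))) = sqrt((2199335 + 902904) + (760384 - 71214/(-405))) = sqrt(3102239 + (760384 - 71214*(-1)/405)) = sqrt(3102239 + (760384 - 143*(-166/135))) = sqrt(3102239 + (760384 + 23738/135)) = sqrt(3102239 + 102675578/135) = sqrt(521477843/135) = sqrt(7822167645)/45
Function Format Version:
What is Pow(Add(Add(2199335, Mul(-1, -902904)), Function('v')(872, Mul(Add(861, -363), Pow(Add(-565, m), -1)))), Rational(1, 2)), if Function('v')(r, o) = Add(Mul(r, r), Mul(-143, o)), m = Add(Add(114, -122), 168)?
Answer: Mul(Rational(1, 45), Pow(7822167645, Rational(1, 2))) ≈ 1965.4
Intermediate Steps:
m = 160 (m = Add(-8, 168) = 160)
Function('v')(r, o) = Add(Pow(r, 2), Mul(-143, o))
Pow(Add(Add(2199335, Mul(-1, -902904)), Function('v')(872, Mul(Add(861, -363), Pow(Add(-565, m), -1)))), Rational(1, 2)) = Pow(Add(Add(2199335, Mul(-1, -902904)), Add(Pow(872, 2), Mul(-143, Mul(Add(861, -363), Pow(Add(-565, 160), -1))))), Rational(1, 2)) = Pow(Add(Add(2199335, 902904), Add(760384, Mul(-143, Mul(498, Pow(-405, -1))))), Rational(1, 2)) = Pow(Add(3102239, Add(760384, Mul(-143, Mul(498, Rational(-1, 405))))), Rational(1, 2)) = Pow(Add(3102239, Add(760384, Mul(-143, Rational(-166, 135)))), Rational(1, 2)) = Pow(Add(3102239, Add(760384, Rational(23738, 135))), Rational(1, 2)) = Pow(Add(3102239, Rational(102675578, 135)), Rational(1, 2)) = Pow(Rational(521477843, 135), Rational(1, 2)) = Mul(Rational(1, 45), Pow(7822167645, Rational(1, 2)))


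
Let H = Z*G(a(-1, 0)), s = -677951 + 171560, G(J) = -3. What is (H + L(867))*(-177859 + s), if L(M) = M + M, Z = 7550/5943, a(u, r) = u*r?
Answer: -335038516000/283 ≈ -1.1839e+9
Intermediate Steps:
a(u, r) = r*u
Z = 7550/5943 (Z = 7550*(1/5943) = 7550/5943 ≈ 1.2704)
L(M) = 2*M
s = -506391
H = -7550/1981 (H = (7550/5943)*(-3) = -7550/1981 ≈ -3.8112)
(H + L(867))*(-177859 + s) = (-7550/1981 + 2*867)*(-177859 - 506391) = (-7550/1981 + 1734)*(-684250) = (3427504/1981)*(-684250) = -335038516000/283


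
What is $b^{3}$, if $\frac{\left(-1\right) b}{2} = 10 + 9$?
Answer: $-54872$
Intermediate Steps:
$b = -38$ ($b = - 2 \left(10 + 9\right) = \left(-2\right) 19 = -38$)
$b^{3} = \left(-38\right)^{3} = -54872$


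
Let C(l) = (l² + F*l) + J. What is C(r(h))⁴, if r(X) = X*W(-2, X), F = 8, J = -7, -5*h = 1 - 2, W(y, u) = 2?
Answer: 68574961/390625 ≈ 175.55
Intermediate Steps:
h = ⅕ (h = -(1 - 2)/5 = -⅕*(-1) = ⅕ ≈ 0.20000)
r(X) = 2*X (r(X) = X*2 = 2*X)
C(l) = -7 + l² + 8*l (C(l) = (l² + 8*l) - 7 = -7 + l² + 8*l)
C(r(h))⁴ = (-7 + (2*(⅕))² + 8*(2*(⅕)))⁴ = (-7 + (⅖)² + 8*(⅖))⁴ = (-7 + 4/25 + 16/5)⁴ = (-91/25)⁴ = 68574961/390625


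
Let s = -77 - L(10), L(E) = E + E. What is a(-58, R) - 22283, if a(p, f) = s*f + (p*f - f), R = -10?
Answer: -20723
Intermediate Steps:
L(E) = 2*E
s = -97 (s = -77 - 2*10 = -77 - 1*20 = -77 - 20 = -97)
a(p, f) = -98*f + f*p (a(p, f) = -97*f + (p*f - f) = -97*f + (f*p - f) = -97*f + (-f + f*p) = -98*f + f*p)
a(-58, R) - 22283 = -10*(-98 - 58) - 22283 = -10*(-156) - 22283 = 1560 - 22283 = -20723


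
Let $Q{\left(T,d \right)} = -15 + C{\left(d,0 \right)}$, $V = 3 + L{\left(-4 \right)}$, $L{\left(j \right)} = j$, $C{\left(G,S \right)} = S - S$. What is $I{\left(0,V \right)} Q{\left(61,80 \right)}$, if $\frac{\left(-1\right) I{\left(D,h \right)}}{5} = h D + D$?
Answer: $0$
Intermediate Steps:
$C{\left(G,S \right)} = 0$
$V = -1$ ($V = 3 - 4 = -1$)
$I{\left(D,h \right)} = - 5 D - 5 D h$ ($I{\left(D,h \right)} = - 5 \left(h D + D\right) = - 5 \left(D h + D\right) = - 5 \left(D + D h\right) = - 5 D - 5 D h$)
$Q{\left(T,d \right)} = -15$ ($Q{\left(T,d \right)} = -15 + 0 = -15$)
$I{\left(0,V \right)} Q{\left(61,80 \right)} = \left(-5\right) 0 \left(1 - 1\right) \left(-15\right) = \left(-5\right) 0 \cdot 0 \left(-15\right) = 0 \left(-15\right) = 0$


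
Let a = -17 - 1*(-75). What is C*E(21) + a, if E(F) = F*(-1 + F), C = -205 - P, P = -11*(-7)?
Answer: -118382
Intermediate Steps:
P = 77
C = -282 (C = -205 - 1*77 = -205 - 77 = -282)
a = 58 (a = -17 + 75 = 58)
C*E(21) + a = -5922*(-1 + 21) + 58 = -5922*20 + 58 = -282*420 + 58 = -118440 + 58 = -118382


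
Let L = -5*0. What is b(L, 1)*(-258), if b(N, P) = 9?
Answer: -2322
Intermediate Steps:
L = 0
b(L, 1)*(-258) = 9*(-258) = -2322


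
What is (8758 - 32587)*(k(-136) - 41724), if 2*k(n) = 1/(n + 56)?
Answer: 159078615189/160 ≈ 9.9424e+8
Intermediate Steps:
k(n) = 1/(2*(56 + n)) (k(n) = 1/(2*(n + 56)) = 1/(2*(56 + n)))
(8758 - 32587)*(k(-136) - 41724) = (8758 - 32587)*(1/(2*(56 - 136)) - 41724) = -23829*((½)/(-80) - 41724) = -23829*((½)*(-1/80) - 41724) = -23829*(-1/160 - 41724) = -23829*(-6675841/160) = 159078615189/160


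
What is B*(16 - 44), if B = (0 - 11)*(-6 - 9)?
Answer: -4620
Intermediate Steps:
B = 165 (B = -11*(-15) = 165)
B*(16 - 44) = 165*(16 - 44) = 165*(-28) = -4620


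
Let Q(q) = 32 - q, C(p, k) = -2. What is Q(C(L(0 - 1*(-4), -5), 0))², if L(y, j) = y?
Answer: 1156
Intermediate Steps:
Q(C(L(0 - 1*(-4), -5), 0))² = (32 - 1*(-2))² = (32 + 2)² = 34² = 1156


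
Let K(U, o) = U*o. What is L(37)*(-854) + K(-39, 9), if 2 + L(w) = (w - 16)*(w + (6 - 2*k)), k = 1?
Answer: -733937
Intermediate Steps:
L(w) = -2 + (-16 + w)*(4 + w) (L(w) = -2 + (w - 16)*(w + (6 - 2*1)) = -2 + (-16 + w)*(w + (6 - 2)) = -2 + (-16 + w)*(w + 4) = -2 + (-16 + w)*(4 + w))
L(37)*(-854) + K(-39, 9) = (-66 + 37² - 12*37)*(-854) - 39*9 = (-66 + 1369 - 444)*(-854) - 351 = 859*(-854) - 351 = -733586 - 351 = -733937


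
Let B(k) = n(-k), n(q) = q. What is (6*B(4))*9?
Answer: -216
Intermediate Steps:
B(k) = -k
(6*B(4))*9 = (6*(-1*4))*9 = (6*(-4))*9 = -24*9 = -216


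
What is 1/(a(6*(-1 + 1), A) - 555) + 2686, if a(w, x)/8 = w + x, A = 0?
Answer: 1490729/555 ≈ 2686.0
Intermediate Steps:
a(w, x) = 8*w + 8*x (a(w, x) = 8*(w + x) = 8*w + 8*x)
1/(a(6*(-1 + 1), A) - 555) + 2686 = 1/((8*(6*(-1 + 1)) + 8*0) - 555) + 2686 = 1/((8*(6*0) + 0) - 555) + 2686 = 1/((8*0 + 0) - 555) + 2686 = 1/((0 + 0) - 555) + 2686 = 1/(0 - 555) + 2686 = 1/(-555) + 2686 = -1/555 + 2686 = 1490729/555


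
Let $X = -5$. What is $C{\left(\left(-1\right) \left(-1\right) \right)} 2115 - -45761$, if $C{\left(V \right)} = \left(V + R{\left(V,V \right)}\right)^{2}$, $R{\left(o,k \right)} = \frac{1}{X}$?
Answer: $\frac{235573}{5} \approx 47115.0$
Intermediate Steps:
$R{\left(o,k \right)} = - \frac{1}{5}$ ($R{\left(o,k \right)} = \frac{1}{-5} = - \frac{1}{5}$)
$C{\left(V \right)} = \left(- \frac{1}{5} + V\right)^{2}$ ($C{\left(V \right)} = \left(V - \frac{1}{5}\right)^{2} = \left(- \frac{1}{5} + V\right)^{2}$)
$C{\left(\left(-1\right) \left(-1\right) \right)} 2115 - -45761 = \frac{\left(-1 + 5 \left(\left(-1\right) \left(-1\right)\right)\right)^{2}}{25} \cdot 2115 - -45761 = \frac{\left(-1 + 5 \cdot 1\right)^{2}}{25} \cdot 2115 + 45761 = \frac{\left(-1 + 5\right)^{2}}{25} \cdot 2115 + 45761 = \frac{4^{2}}{25} \cdot 2115 + 45761 = \frac{1}{25} \cdot 16 \cdot 2115 + 45761 = \frac{16}{25} \cdot 2115 + 45761 = \frac{6768}{5} + 45761 = \frac{235573}{5}$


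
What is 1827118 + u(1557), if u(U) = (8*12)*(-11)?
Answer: 1826062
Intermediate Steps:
u(U) = -1056 (u(U) = 96*(-11) = -1056)
1827118 + u(1557) = 1827118 - 1056 = 1826062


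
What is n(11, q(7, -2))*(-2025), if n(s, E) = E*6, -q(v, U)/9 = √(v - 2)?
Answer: 109350*√5 ≈ 2.4451e+5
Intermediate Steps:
q(v, U) = -9*√(-2 + v) (q(v, U) = -9*√(v - 2) = -9*√(-2 + v))
n(s, E) = 6*E
n(11, q(7, -2))*(-2025) = (6*(-9*√(-2 + 7)))*(-2025) = (6*(-9*√5))*(-2025) = -54*√5*(-2025) = 109350*√5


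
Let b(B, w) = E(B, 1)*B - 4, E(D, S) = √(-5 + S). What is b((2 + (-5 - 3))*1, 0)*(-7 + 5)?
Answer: 8 + 24*I ≈ 8.0 + 24.0*I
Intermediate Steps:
b(B, w) = -4 + 2*I*B (b(B, w) = √(-5 + 1)*B - 4 = √(-4)*B - 4 = (2*I)*B - 4 = 2*I*B - 4 = -4 + 2*I*B)
b((2 + (-5 - 3))*1, 0)*(-7 + 5) = (-4 + 2*I*((2 + (-5 - 3))*1))*(-7 + 5) = (-4 + 2*I*((2 - 8)*1))*(-2) = (-4 + 2*I*(-6*1))*(-2) = (-4 + 2*I*(-6))*(-2) = (-4 - 12*I)*(-2) = 8 + 24*I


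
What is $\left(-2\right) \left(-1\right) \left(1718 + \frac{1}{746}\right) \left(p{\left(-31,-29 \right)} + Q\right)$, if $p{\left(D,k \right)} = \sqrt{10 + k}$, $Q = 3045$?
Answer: $\frac{3902560305}{373} + \frac{1281629 i \sqrt{19}}{373} \approx 1.0463 \cdot 10^{7} + 14977.0 i$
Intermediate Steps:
$\left(-2\right) \left(-1\right) \left(1718 + \frac{1}{746}\right) \left(p{\left(-31,-29 \right)} + Q\right) = \left(-2\right) \left(-1\right) \left(1718 + \frac{1}{746}\right) \left(\sqrt{10 - 29} + 3045\right) = 2 \left(1718 + \frac{1}{746}\right) \left(\sqrt{-19} + 3045\right) = 2 \frac{1281629 \left(i \sqrt{19} + 3045\right)}{746} = 2 \frac{1281629 \left(3045 + i \sqrt{19}\right)}{746} = 2 \left(\frac{3902560305}{746} + \frac{1281629 i \sqrt{19}}{746}\right) = \frac{3902560305}{373} + \frac{1281629 i \sqrt{19}}{373}$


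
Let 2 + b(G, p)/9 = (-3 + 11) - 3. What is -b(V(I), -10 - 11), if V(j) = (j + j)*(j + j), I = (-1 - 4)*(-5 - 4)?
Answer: -27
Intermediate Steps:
I = 45 (I = -5*(-9) = 45)
V(j) = 4*j² (V(j) = (2*j)*(2*j) = 4*j²)
b(G, p) = 27 (b(G, p) = -18 + 9*((-3 + 11) - 3) = -18 + 9*(8 - 3) = -18 + 9*5 = -18 + 45 = 27)
-b(V(I), -10 - 11) = -1*27 = -27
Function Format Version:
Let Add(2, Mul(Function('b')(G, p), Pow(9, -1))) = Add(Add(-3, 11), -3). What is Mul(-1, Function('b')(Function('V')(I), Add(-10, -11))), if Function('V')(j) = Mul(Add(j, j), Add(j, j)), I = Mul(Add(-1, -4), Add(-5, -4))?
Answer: -27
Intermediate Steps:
I = 45 (I = Mul(-5, -9) = 45)
Function('V')(j) = Mul(4, Pow(j, 2)) (Function('V')(j) = Mul(Mul(2, j), Mul(2, j)) = Mul(4, Pow(j, 2)))
Function('b')(G, p) = 27 (Function('b')(G, p) = Add(-18, Mul(9, Add(Add(-3, 11), -3))) = Add(-18, Mul(9, Add(8, -3))) = Add(-18, Mul(9, 5)) = Add(-18, 45) = 27)
Mul(-1, Function('b')(Function('V')(I), Add(-10, -11))) = Mul(-1, 27) = -27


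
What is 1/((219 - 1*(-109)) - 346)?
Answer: -1/18 ≈ -0.055556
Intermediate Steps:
1/((219 - 1*(-109)) - 346) = 1/((219 + 109) - 346) = 1/(328 - 346) = 1/(-18) = -1/18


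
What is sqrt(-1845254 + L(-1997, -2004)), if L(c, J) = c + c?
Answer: 12*I*sqrt(12842) ≈ 1359.9*I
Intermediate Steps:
L(c, J) = 2*c
sqrt(-1845254 + L(-1997, -2004)) = sqrt(-1845254 + 2*(-1997)) = sqrt(-1845254 - 3994) = sqrt(-1849248) = 12*I*sqrt(12842)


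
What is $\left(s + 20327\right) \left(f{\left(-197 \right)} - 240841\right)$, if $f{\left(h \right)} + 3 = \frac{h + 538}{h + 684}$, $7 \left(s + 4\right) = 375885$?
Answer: $- \frac{60773700306302}{3409} \approx -1.7827 \cdot 10^{10}$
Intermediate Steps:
$s = \frac{375857}{7}$ ($s = -4 + \frac{1}{7} \cdot 375885 = -4 + \frac{375885}{7} = \frac{375857}{7} \approx 53694.0$)
$f{\left(h \right)} = -3 + \frac{538 + h}{684 + h}$ ($f{\left(h \right)} = -3 + \frac{h + 538}{h + 684} = -3 + \frac{538 + h}{684 + h}$)
$\left(s + 20327\right) \left(f{\left(-197 \right)} - 240841\right) = \left(\frac{375857}{7} + 20327\right) \left(\frac{2 \left(-757 - -197\right)}{684 - 197} - 240841\right) = \frac{518146 \left(\frac{2 \left(-757 + 197\right)}{487} - 240841\right)}{7} = \frac{518146 \left(2 \cdot \frac{1}{487} \left(-560\right) - 240841\right)}{7} = \frac{518146 \left(- \frac{1120}{487} - 240841\right)}{7} = \frac{518146}{7} \left(- \frac{117290687}{487}\right) = - \frac{60773700306302}{3409}$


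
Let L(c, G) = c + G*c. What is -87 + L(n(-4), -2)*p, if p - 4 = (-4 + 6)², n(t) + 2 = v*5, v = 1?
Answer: -111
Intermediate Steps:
n(t) = 3 (n(t) = -2 + 1*5 = -2 + 5 = 3)
p = 8 (p = 4 + (-4 + 6)² = 4 + 2² = 4 + 4 = 8)
-87 + L(n(-4), -2)*p = -87 + (3*(1 - 2))*8 = -87 + (3*(-1))*8 = -87 - 3*8 = -87 - 24 = -111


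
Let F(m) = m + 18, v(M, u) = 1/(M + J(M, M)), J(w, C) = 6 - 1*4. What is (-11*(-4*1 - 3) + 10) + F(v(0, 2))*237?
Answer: 8943/2 ≈ 4471.5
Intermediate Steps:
J(w, C) = 2 (J(w, C) = 6 - 4 = 2)
v(M, u) = 1/(2 + M) (v(M, u) = 1/(M + 2) = 1/(2 + M))
F(m) = 18 + m
(-11*(-4*1 - 3) + 10) + F(v(0, 2))*237 = (-11*(-4*1 - 3) + 10) + (18 + 1/(2 + 0))*237 = (-11*(-4 - 3) + 10) + (18 + 1/2)*237 = (-11*(-7) + 10) + (18 + ½)*237 = (77 + 10) + (37/2)*237 = 87 + 8769/2 = 8943/2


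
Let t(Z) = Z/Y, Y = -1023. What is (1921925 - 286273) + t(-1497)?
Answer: 557757831/341 ≈ 1.6357e+6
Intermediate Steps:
t(Z) = -Z/1023 (t(Z) = Z/(-1023) = Z*(-1/1023) = -Z/1023)
(1921925 - 286273) + t(-1497) = (1921925 - 286273) - 1/1023*(-1497) = 1635652 + 499/341 = 557757831/341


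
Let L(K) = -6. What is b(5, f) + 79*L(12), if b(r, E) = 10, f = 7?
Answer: -464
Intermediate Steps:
b(5, f) + 79*L(12) = 10 + 79*(-6) = 10 - 474 = -464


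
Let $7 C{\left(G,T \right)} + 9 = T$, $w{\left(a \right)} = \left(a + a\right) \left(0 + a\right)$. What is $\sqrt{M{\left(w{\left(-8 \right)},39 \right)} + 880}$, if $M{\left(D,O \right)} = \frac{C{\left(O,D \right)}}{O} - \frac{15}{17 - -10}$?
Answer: $\frac{\sqrt{1338298}}{39} \approx 29.663$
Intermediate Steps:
$w{\left(a \right)} = 2 a^{2}$ ($w{\left(a \right)} = 2 a a = 2 a^{2}$)
$C{\left(G,T \right)} = - \frac{9}{7} + \frac{T}{7}$
$M{\left(D,O \right)} = - \frac{5}{9} + \frac{- \frac{9}{7} + \frac{D}{7}}{O}$ ($M{\left(D,O \right)} = \frac{- \frac{9}{7} + \frac{D}{7}}{O} - \frac{15}{17 - -10} = \frac{- \frac{9}{7} + \frac{D}{7}}{O} - \frac{15}{17 + 10} = \frac{- \frac{9}{7} + \frac{D}{7}}{O} - \frac{15}{27} = \frac{- \frac{9}{7} + \frac{D}{7}}{O} - \frac{5}{9} = - \frac{5}{9} + \frac{- \frac{9}{7} + \frac{D}{7}}{O}$)
$\sqrt{M{\left(w{\left(-8 \right)},39 \right)} + 880} = \sqrt{\frac{-81 - 1365 + 9 \cdot 2 \left(-8\right)^{2}}{63 \cdot 39} + 880} = \sqrt{\frac{1}{63} \cdot \frac{1}{39} \left(-81 - 1365 + 9 \cdot 2 \cdot 64\right) + 880} = \sqrt{\frac{1}{63} \cdot \frac{1}{39} \left(-81 - 1365 + 9 \cdot 128\right) + 880} = \sqrt{\frac{1}{63} \cdot \frac{1}{39} \left(-81 - 1365 + 1152\right) + 880} = \sqrt{\frac{1}{63} \cdot \frac{1}{39} \left(-294\right) + 880} = \sqrt{- \frac{14}{117} + 880} = \sqrt{\frac{102946}{117}} = \frac{\sqrt{1338298}}{39}$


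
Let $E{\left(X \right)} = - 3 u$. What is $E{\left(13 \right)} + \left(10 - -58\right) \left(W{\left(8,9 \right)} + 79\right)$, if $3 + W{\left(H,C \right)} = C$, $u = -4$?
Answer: $5792$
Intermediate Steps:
$W{\left(H,C \right)} = -3 + C$
$E{\left(X \right)} = 12$ ($E{\left(X \right)} = \left(-3\right) \left(-4\right) = 12$)
$E{\left(13 \right)} + \left(10 - -58\right) \left(W{\left(8,9 \right)} + 79\right) = 12 + \left(10 - -58\right) \left(\left(-3 + 9\right) + 79\right) = 12 + \left(10 + 58\right) \left(6 + 79\right) = 12 + 68 \cdot 85 = 12 + 5780 = 5792$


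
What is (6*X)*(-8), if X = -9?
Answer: 432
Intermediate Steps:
(6*X)*(-8) = (6*(-9))*(-8) = -54*(-8) = 432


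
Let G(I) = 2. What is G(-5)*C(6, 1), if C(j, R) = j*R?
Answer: 12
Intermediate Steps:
C(j, R) = R*j
G(-5)*C(6, 1) = 2*(1*6) = 2*6 = 12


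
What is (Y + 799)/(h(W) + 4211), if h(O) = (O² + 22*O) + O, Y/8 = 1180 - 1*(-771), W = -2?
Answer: 16407/4169 ≈ 3.9355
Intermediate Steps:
Y = 15608 (Y = 8*(1180 - 1*(-771)) = 8*(1180 + 771) = 8*1951 = 15608)
h(O) = O² + 23*O
(Y + 799)/(h(W) + 4211) = (15608 + 799)/(-2*(23 - 2) + 4211) = 16407/(-2*21 + 4211) = 16407/(-42 + 4211) = 16407/4169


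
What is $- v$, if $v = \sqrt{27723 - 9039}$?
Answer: $- 6 \sqrt{519} \approx -136.69$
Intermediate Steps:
$v = 6 \sqrt{519}$ ($v = \sqrt{27723 - 9039} = \sqrt{18684} = 6 \sqrt{519} \approx 136.69$)
$- v = - 6 \sqrt{519}$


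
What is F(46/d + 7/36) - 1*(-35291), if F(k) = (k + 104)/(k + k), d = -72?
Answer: 70349/2 ≈ 35175.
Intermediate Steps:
F(k) = (104 + k)/(2*k) (F(k) = (104 + k)/((2*k)) = (104 + k)*(1/(2*k)) = (104 + k)/(2*k))
F(46/d + 7/36) - 1*(-35291) = (104 + (46/(-72) + 7/36))/(2*(46/(-72) + 7/36)) - 1*(-35291) = (104 + (46*(-1/72) + 7*(1/36)))/(2*(46*(-1/72) + 7*(1/36))) + 35291 = (104 + (-23/36 + 7/36))/(2*(-23/36 + 7/36)) + 35291 = (104 - 4/9)/(2*(-4/9)) + 35291 = (½)*(-9/4)*(932/9) + 35291 = -233/2 + 35291 = 70349/2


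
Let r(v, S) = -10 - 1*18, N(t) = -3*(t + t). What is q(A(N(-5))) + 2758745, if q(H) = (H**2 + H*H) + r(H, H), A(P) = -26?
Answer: 2760069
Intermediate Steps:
N(t) = -6*t
r(v, S) = -28 (r(v, S) = -10 - 18 = -28)
q(H) = -28 + 2*H**2 (q(H) = (H**2 + H*H) - 28 = (H**2 + H**2) - 28 = 2*H**2 - 28 = -28 + 2*H**2)
q(A(N(-5))) + 2758745 = (-28 + 2*(-26)**2) + 2758745 = (-28 + 2*676) + 2758745 = (-28 + 1352) + 2758745 = 1324 + 2758745 = 2760069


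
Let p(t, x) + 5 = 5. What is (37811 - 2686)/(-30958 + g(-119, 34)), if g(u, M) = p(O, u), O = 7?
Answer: -35125/30958 ≈ -1.1346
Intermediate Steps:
p(t, x) = 0 (p(t, x) = -5 + 5 = 0)
g(u, M) = 0
(37811 - 2686)/(-30958 + g(-119, 34)) = (37811 - 2686)/(-30958 + 0) = 35125/(-30958) = 35125*(-1/30958) = -35125/30958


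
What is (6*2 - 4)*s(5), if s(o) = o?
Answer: 40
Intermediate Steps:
(6*2 - 4)*s(5) = (6*2 - 4)*5 = (12 - 4)*5 = 8*5 = 40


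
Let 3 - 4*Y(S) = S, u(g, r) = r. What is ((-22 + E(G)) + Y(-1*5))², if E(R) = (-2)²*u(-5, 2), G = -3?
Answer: 144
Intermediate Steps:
Y(S) = ¾ - S/4
E(R) = 8 (E(R) = (-2)²*2 = 4*2 = 8)
((-22 + E(G)) + Y(-1*5))² = ((-22 + 8) + (¾ - (-1)*5/4))² = (-14 + (¾ - ¼*(-5)))² = (-14 + (¾ + 5/4))² = (-14 + 2)² = (-12)² = 144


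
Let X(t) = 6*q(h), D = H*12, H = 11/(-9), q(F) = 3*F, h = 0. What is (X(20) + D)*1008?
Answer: -14784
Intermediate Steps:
H = -11/9 (H = 11*(-1/9) = -11/9 ≈ -1.2222)
D = -44/3 (D = -11/9*12 = -44/3 ≈ -14.667)
X(t) = 0 (X(t) = 6*(3*0) = 6*0 = 0)
(X(20) + D)*1008 = (0 - 44/3)*1008 = -44/3*1008 = -14784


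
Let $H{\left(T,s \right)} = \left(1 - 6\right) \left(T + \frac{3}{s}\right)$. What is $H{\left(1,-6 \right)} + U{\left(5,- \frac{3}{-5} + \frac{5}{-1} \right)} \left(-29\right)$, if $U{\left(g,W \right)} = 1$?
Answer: $- \frac{63}{2} \approx -31.5$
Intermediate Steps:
$H{\left(T,s \right)} = - \frac{15}{s} - 5 T$ ($H{\left(T,s \right)} = - 5 \left(T + \frac{3}{s}\right) = - \frac{15}{s} - 5 T$)
$H{\left(1,-6 \right)} + U{\left(5,- \frac{3}{-5} + \frac{5}{-1} \right)} \left(-29\right) = \left(- \frac{15}{-6} - 5\right) + 1 \left(-29\right) = \left(\left(-15\right) \left(- \frac{1}{6}\right) - 5\right) - 29 = \left(\frac{5}{2} - 5\right) - 29 = - \frac{5}{2} - 29 = - \frac{63}{2}$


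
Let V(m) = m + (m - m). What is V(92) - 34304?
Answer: -34212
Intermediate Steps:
V(m) = m (V(m) = m + 0 = m)
V(92) - 34304 = 92 - 34304 = -34212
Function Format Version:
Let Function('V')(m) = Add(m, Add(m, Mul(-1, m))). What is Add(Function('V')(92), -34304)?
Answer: -34212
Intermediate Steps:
Function('V')(m) = m (Function('V')(m) = Add(m, 0) = m)
Add(Function('V')(92), -34304) = Add(92, -34304) = -34212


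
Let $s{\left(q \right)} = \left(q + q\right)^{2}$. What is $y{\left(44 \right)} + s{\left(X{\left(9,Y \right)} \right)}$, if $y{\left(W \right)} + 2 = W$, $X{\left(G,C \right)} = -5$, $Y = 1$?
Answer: $142$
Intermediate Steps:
$y{\left(W \right)} = -2 + W$
$s{\left(q \right)} = 4 q^{2}$ ($s{\left(q \right)} = \left(2 q\right)^{2} = 4 q^{2}$)
$y{\left(44 \right)} + s{\left(X{\left(9,Y \right)} \right)} = \left(-2 + 44\right) + 4 \left(-5\right)^{2} = 42 + 4 \cdot 25 = 42 + 100 = 142$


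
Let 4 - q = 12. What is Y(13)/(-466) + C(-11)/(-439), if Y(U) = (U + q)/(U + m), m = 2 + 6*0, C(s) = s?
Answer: 14939/613722 ≈ 0.024342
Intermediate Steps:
q = -8 (q = 4 - 1*12 = 4 - 12 = -8)
m = 2 (m = 2 + 0 = 2)
Y(U) = (-8 + U)/(2 + U) (Y(U) = (U - 8)/(U + 2) = (-8 + U)/(2 + U))
Y(13)/(-466) + C(-11)/(-439) = ((-8 + 13)/(2 + 13))/(-466) - 11/(-439) = (5/15)*(-1/466) - 11*(-1/439) = ((1/15)*5)*(-1/466) + 11/439 = (1/3)*(-1/466) + 11/439 = -1/1398 + 11/439 = 14939/613722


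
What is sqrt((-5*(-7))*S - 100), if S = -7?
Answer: I*sqrt(345) ≈ 18.574*I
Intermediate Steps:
sqrt((-5*(-7))*S - 100) = sqrt(-5*(-7)*(-7) - 100) = sqrt(35*(-7) - 100) = sqrt(-245 - 100) = sqrt(-345) = I*sqrt(345)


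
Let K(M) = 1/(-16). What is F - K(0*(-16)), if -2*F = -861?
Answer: 6889/16 ≈ 430.56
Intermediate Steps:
F = 861/2 (F = -1/2*(-861) = 861/2 ≈ 430.50)
K(M) = -1/16
F - K(0*(-16)) = 861/2 - 1*(-1/16) = 861/2 + 1/16 = 6889/16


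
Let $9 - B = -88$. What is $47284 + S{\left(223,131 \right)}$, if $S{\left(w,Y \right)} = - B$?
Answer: $47187$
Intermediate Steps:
$B = 97$ ($B = 9 - -88 = 9 + 88 = 97$)
$S{\left(w,Y \right)} = -97$ ($S{\left(w,Y \right)} = \left(-1\right) 97 = -97$)
$47284 + S{\left(223,131 \right)} = 47284 - 97 = 47187$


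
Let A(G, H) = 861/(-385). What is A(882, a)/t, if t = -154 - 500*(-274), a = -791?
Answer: -123/7526530 ≈ -1.6342e-5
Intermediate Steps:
A(G, H) = -123/55 (A(G, H) = 861*(-1/385) = -123/55)
t = 136846 (t = -154 + 137000 = 136846)
A(882, a)/t = -123/55/136846 = -123/55*1/136846 = -123/7526530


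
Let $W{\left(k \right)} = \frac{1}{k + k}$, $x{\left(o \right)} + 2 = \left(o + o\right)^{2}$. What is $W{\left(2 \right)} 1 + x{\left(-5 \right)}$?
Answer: $\frac{393}{4} \approx 98.25$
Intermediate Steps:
$x{\left(o \right)} = -2 + 4 o^{2}$ ($x{\left(o \right)} = -2 + \left(o + o\right)^{2} = -2 + \left(2 o\right)^{2} = -2 + 4 o^{2}$)
$W{\left(k \right)} = \frac{1}{2 k}$
$W{\left(2 \right)} 1 + x{\left(-5 \right)} = \frac{1}{2 \cdot 2} \cdot 1 - \left(2 - 4 \left(-5\right)^{2}\right) = \frac{1}{2} \cdot \frac{1}{2} \cdot 1 + \left(-2 + 4 \cdot 25\right) = \frac{1}{4} \cdot 1 + \left(-2 + 100\right) = \frac{1}{4} + 98 = \frac{393}{4}$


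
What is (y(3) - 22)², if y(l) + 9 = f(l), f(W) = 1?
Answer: 900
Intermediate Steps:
y(l) = -8 (y(l) = -9 + 1 = -8)
(y(3) - 22)² = (-8 - 22)² = (-30)² = 900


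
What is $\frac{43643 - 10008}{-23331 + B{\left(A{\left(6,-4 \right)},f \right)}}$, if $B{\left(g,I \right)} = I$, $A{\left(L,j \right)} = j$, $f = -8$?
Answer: $- \frac{33635}{23339} \approx -1.4412$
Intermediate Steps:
$\frac{43643 - 10008}{-23331 + B{\left(A{\left(6,-4 \right)},f \right)}} = \frac{43643 - 10008}{-23331 - 8} = \frac{33635}{-23339} = 33635 \left(- \frac{1}{23339}\right) = - \frac{33635}{23339}$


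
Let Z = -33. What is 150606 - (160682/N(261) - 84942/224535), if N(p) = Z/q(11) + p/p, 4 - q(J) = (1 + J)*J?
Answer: 275454366704/12050045 ≈ 22859.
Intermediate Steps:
q(J) = 4 - J*(1 + J) (q(J) = 4 - (1 + J)*J = 4 - J*(1 + J))
N(p) = 161/128 (N(p) = -33/(4 - 1*11 - 1*11²) + p/p = -33/(4 - 11 - 1*121) + 1 = -33/(4 - 11 - 121) + 1 = -33/(-128) + 1 = -33*(-1/128) + 1 = 33/128 + 1 = 161/128)
150606 - (160682/N(261) - 84942/224535) = 150606 - (160682/(161/128) - 84942/224535) = 150606 - (160682*(128/161) - 84942*1/224535) = 150606 - (20567296/161 - 28314/74845) = 150606 - 1*1539354710566/12050045 = 150606 - 1539354710566/12050045 = 275454366704/12050045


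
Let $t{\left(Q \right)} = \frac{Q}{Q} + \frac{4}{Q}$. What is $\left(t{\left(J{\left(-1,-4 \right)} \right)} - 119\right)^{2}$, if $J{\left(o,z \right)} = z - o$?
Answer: $\frac{128164}{9} \approx 14240.0$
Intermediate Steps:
$t{\left(Q \right)} = 1 + \frac{4}{Q}$
$\left(t{\left(J{\left(-1,-4 \right)} \right)} - 119\right)^{2} = \left(\frac{4 - 3}{-4 - -1} - 119\right)^{2} = \left(\frac{4 + \left(-4 + 1\right)}{-4 + 1} - 119\right)^{2} = \left(\frac{4 - 3}{-3} - 119\right)^{2} = \left(\left(- \frac{1}{3}\right) 1 - 119\right)^{2} = \left(- \frac{1}{3} - 119\right)^{2} = \left(- \frac{358}{3}\right)^{2} = \frac{128164}{9}$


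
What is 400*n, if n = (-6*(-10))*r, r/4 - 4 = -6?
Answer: -192000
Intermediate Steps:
r = -8 (r = 16 + 4*(-6) = 16 - 24 = -8)
n = -480 (n = -6*(-10)*(-8) = 60*(-8) = -480)
400*n = 400*(-480) = -192000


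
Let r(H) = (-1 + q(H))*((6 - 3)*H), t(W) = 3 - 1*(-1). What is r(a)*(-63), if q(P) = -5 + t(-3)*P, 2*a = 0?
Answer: 0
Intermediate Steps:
a = 0 (a = (1/2)*0 = 0)
t(W) = 4 (t(W) = 3 + 1 = 4)
q(P) = -5 + 4*P
r(H) = 3*H*(-6 + 4*H) (r(H) = (-1 + (-5 + 4*H))*((6 - 3)*H) = (-6 + 4*H)*(3*H) = 3*H*(-6 + 4*H))
r(a)*(-63) = (6*0*(-3 + 2*0))*(-63) = (6*0*(-3 + 0))*(-63) = (6*0*(-3))*(-63) = 0*(-63) = 0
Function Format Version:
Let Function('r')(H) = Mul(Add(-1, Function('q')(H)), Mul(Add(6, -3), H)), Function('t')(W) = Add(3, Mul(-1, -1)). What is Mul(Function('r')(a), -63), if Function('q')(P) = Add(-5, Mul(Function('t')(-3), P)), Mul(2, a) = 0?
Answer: 0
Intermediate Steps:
a = 0 (a = Mul(Rational(1, 2), 0) = 0)
Function('t')(W) = 4 (Function('t')(W) = Add(3, 1) = 4)
Function('q')(P) = Add(-5, Mul(4, P))
Function('r')(H) = Mul(3, H, Add(-6, Mul(4, H))) (Function('r')(H) = Mul(Add(-1, Add(-5, Mul(4, H))), Mul(Add(6, -3), H)) = Mul(Add(-6, Mul(4, H)), Mul(3, H)) = Mul(3, H, Add(-6, Mul(4, H))))
Mul(Function('r')(a), -63) = Mul(Mul(6, 0, Add(-3, Mul(2, 0))), -63) = Mul(Mul(6, 0, Add(-3, 0)), -63) = Mul(Mul(6, 0, -3), -63) = Mul(0, -63) = 0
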